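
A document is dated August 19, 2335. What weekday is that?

Monday

Doomsday rule: the anchor day for the 2300s is Wednesday. For year 35: 35÷12 = 2 r 11, and 11÷4 = 2, so 2+11+2 = 15.
Wednesday + 15 ≡ Thursday — that's 2335's doomsday.
In August the doomsday date is Aug 8.
Aug 19 is 11 days after Aug 8; 11 mod 7 = 4, so Thursday + 4 = Monday.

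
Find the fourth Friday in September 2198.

September 1, 2198 is a Saturday.
The first Friday is therefore September 7 (6 days later).
The fourth Friday is 7 + 3×7 = September 28.

September 28, 2198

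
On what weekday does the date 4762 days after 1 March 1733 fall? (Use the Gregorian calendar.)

First find the weekday of Mar 1, 1733. Doomsday rule: the anchor day for the 1700s is Sunday. For year 33: 33÷12 = 2 r 9, and 9÷4 = 2, so 2+9+2 = 13.
Sunday + 13 ≡ Saturday — that's 1733's doomsday.
In March the doomsday date is Mar 14.
Mar 1 is 13 days before Mar 14; 13 mod 7 = 6, so Saturday − 6 = Sunday.
4762 mod 7 = 2, so 4762 days after a Sunday is Sunday + 2 = Tuesday.

Tuesday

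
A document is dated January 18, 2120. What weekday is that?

Thursday

Doomsday rule: the anchor day for the 2100s is Sunday. For year 20: 20÷12 = 1 r 8, and 8÷4 = 2, so 1+8+2 = 11.
Sunday + 11 ≡ Thursday — that's 2120's doomsday.
In January the doomsday date is Jan 4 (2120 is a leap year (divisible by 4)).
Jan 18 is 14 days after Jan 4; 14 mod 7 = 0, so Thursday + 0 = Thursday.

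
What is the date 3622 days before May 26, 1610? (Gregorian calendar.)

June 25, 1600

−365 (one year) → May 26, 1609 (3257 left).
−365 (one year) → May 26, 1608 (2892 left).
−366 (one year; includes Feb 29, 1608) → May 26, 1607 (2526 left).
−365 (one year) → May 26, 1606 (2161 left).
−365 (one year) → May 26, 1605 (1796 left).
−365 (one year) → May 26, 1604 (1431 left).
−366 (one year; includes Feb 29, 1604) → May 26, 1603 (1065 left).
−365 (one year) → May 26, 1602 (700 left).
−365 (one year) → May 26, 1601 (335 left).
−26 → Apr 30, 1601 (end of Apr, 30 days; 309 left).
−30 → Mar 31, 1601 (end of Mar, 31 days; 279 left).
−31 → Feb 28, 1601 (end of Feb, 28 days; 248 left).
−28 → Jan 31, 1601 (end of Jan, 31 days; 220 left).
−31 → Dec 31, 1600 (end of Dec, 31 days; 189 left).
−31 → Nov 30, 1600 (end of Nov, 30 days; 158 left).
−30 → Oct 31, 1600 (end of Oct, 31 days; 128 left).
−31 → Sep 30, 1600 (end of Sep, 30 days; 97 left).
−30 → Aug 31, 1600 (end of Aug, 31 days; 67 left).
−31 → Jul 31, 1600 (end of Jul, 31 days; 36 left).
−31 → Jun 30, 1600 (end of Jun, 30 days; 5 left).
−5 → Jun 25, 1600.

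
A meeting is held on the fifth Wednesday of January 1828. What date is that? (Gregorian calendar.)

January 1, 1828 is a Tuesday.
The first Wednesday is therefore January 2 (1 days later).
The fifth Wednesday is 2 + 4×7 = January 30.

January 30, 1828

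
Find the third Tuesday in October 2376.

October 1, 2376 is a Friday.
The first Tuesday is therefore October 5 (4 days later).
The third Tuesday is 5 + 2×7 = October 19.

October 19, 2376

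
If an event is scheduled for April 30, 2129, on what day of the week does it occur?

Doomsday rule: the anchor day for the 2100s is Sunday. For year 29: 29÷12 = 2 r 5, and 5÷4 = 1, so 2+5+1 = 8.
Sunday + 8 ≡ Monday — that's 2129's doomsday.
In April the doomsday date is Apr 4.
Apr 30 is 26 days after Apr 4; 26 mod 7 = 5, so Monday + 5 = Saturday.

Saturday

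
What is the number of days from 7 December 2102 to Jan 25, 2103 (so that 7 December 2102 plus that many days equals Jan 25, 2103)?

Dec 7, 2102 → Jan 7, 2103: 31 days (December has 31).
Jan 7, 2103 → Jan 25, 2103: 18 days.
Total: 49 days.

49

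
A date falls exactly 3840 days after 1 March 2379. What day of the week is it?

Monday

Mar 1, 2379 is a Thursday.
3840 mod 7 = 4, so 3840 days after a Thursday is Thursday + 4 = Monday.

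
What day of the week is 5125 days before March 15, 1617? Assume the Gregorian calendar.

First find the weekday of Mar 15, 1617. Doomsday rule: the anchor day for the 1600s is Tuesday. For year 17: 17÷12 = 1 r 5, and 5÷4 = 1, so 1+5+1 = 7.
Tuesday + 7 ≡ Tuesday — that's 1617's doomsday.
In March the doomsday date is Mar 14.
Mar 15 is 1 day after Mar 14; 1 mod 7 = 1, so Tuesday + 1 = Wednesday.
5125 mod 7 = 1, so 5125 days before a Wednesday is Wednesday − 1 = Tuesday.

Tuesday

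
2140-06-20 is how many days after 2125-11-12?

Nov 12, 2125 → Nov 12, 2126: 365 days.
Nov 12, 2126 → Nov 12, 2127: 365 days.
Nov 12, 2127 → Nov 12, 2128: 366 days (Feb 29, 2128 is in that span).
Nov 12, 2128 → Nov 12, 2129: 365 days.
Nov 12, 2129 → Nov 12, 2130: 365 days.
Nov 12, 2130 → Nov 12, 2131: 365 days.
Nov 12, 2131 → Nov 12, 2132: 366 days (Feb 29, 2132 is in that span).
Nov 12, 2132 → Nov 12, 2133: 365 days.
Nov 12, 2133 → Nov 12, 2134: 365 days.
Nov 12, 2134 → Nov 12, 2135: 365 days.
Nov 12, 2135 → Nov 12, 2136: 366 days (Feb 29, 2136 is in that span).
Nov 12, 2136 → Nov 12, 2137: 365 days.
Nov 12, 2137 → Nov 12, 2138: 365 days.
Nov 12, 2138 → Nov 12, 2139: 365 days.
Nov 12, 2139 → Dec 12, 2139: 30 days (November has 30).
Dec 12, 2139 → Jan 12, 2140: 31 days (December has 31).
Jan 12, 2140 → Feb 12, 2140: 31 days (January has 31).
Feb 12, 2140 → Mar 12, 2140: 29 days (February has 29).
Mar 12, 2140 → Apr 12, 2140: 31 days (March has 31).
Apr 12, 2140 → May 12, 2140: 30 days (April has 30).
May 12, 2140 → Jun 12, 2140: 31 days (May has 31).
Jun 12, 2140 → Jun 20, 2140: 8 days.
Total: 5334 days.

5334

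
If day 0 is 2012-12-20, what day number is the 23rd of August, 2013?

Dec 20, 2012 → Jan 20, 2013: 31 days (December has 31).
Jan 20, 2013 → Feb 20, 2013: 31 days (January has 31).
Feb 20, 2013 → Mar 20, 2013: 28 days (February has 28).
Mar 20, 2013 → Apr 20, 2013: 31 days (March has 31).
Apr 20, 2013 → May 20, 2013: 30 days (April has 30).
May 20, 2013 → Jun 20, 2013: 31 days (May has 31).
Jun 20, 2013 → Jul 20, 2013: 30 days (June has 30).
Jul 20, 2013 → Aug 20, 2013: 31 days (July has 31).
Aug 20, 2013 → Aug 23, 2013: 3 days.
Total: 246 days.

246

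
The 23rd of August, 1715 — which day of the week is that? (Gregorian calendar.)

Doomsday rule: the anchor day for the 1700s is Sunday. For year 15: 15÷12 = 1 r 3, and 3÷4 = 0, so 1+3+0 = 4.
Sunday + 4 ≡ Thursday — that's 1715's doomsday.
In August the doomsday date is Aug 8.
Aug 23 is 15 days after Aug 8; 15 mod 7 = 1, so Thursday + 1 = Friday.

Friday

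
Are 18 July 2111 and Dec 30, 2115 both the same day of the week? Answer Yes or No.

No

From Jul 18, 2111 to Dec 30, 2115 is 1626 days.
1626 mod 7 = 2, so they are different weekdays.
(Jul 18, 2111 is a Saturday; Dec 30, 2115 is a Monday.)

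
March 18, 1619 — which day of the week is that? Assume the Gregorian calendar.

Monday

Doomsday rule: the anchor day for the 1600s is Tuesday. For year 19: 19÷12 = 1 r 7, and 7÷4 = 1, so 1+7+1 = 9.
Tuesday + 9 ≡ Thursday — that's 1619's doomsday.
In March the doomsday date is Mar 14.
Mar 18 is 4 days after Mar 14; 4 mod 7 = 4, so Thursday + 4 = Monday.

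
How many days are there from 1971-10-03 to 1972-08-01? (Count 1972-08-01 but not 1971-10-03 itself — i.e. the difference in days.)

Oct 3, 1971 → Nov 3, 1971: 31 days (October has 31).
Nov 3, 1971 → Dec 3, 1971: 30 days (November has 30).
Dec 3, 1971 → Jan 3, 1972: 31 days (December has 31).
Jan 3, 1972 → Feb 3, 1972: 31 days (January has 31).
Feb 3, 1972 → Mar 3, 1972: 29 days (February has 29).
Mar 3, 1972 → Apr 3, 1972: 31 days (March has 31).
Apr 3, 1972 → May 3, 1972: 30 days (April has 30).
May 3, 1972 → Jun 3, 1972: 31 days (May has 31).
Jun 3, 1972 → Jul 3, 1972: 30 days (June has 30).
Jul 3, 1972 → Aug 1, 1972: 29 days.
Total: 303 days.

303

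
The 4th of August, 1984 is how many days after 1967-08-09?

Aug 9, 1967 → Aug 9, 1968: 366 days (Feb 29, 1968 is in that span).
Aug 9, 1968 → Aug 9, 1969: 365 days.
Aug 9, 1969 → Aug 9, 1970: 365 days.
Aug 9, 1970 → Aug 9, 1971: 365 days.
Aug 9, 1971 → Aug 9, 1972: 366 days (Feb 29, 1972 is in that span).
Aug 9, 1972 → Aug 9, 1973: 365 days.
Aug 9, 1973 → Aug 9, 1974: 365 days.
Aug 9, 1974 → Aug 9, 1975: 365 days.
Aug 9, 1975 → Aug 9, 1976: 366 days (Feb 29, 1976 is in that span).
Aug 9, 1976 → Aug 9, 1977: 365 days.
Aug 9, 1977 → Aug 9, 1978: 365 days.
Aug 9, 1978 → Aug 9, 1979: 365 days.
Aug 9, 1979 → Aug 9, 1980: 366 days (Feb 29, 1980 is in that span).
Aug 9, 1980 → Aug 9, 1981: 365 days.
Aug 9, 1981 → Aug 9, 1982: 365 days.
Aug 9, 1982 → Aug 9, 1983: 365 days.
Aug 9, 1983 → Sep 9, 1983: 31 days (August has 31).
Sep 9, 1983 → Oct 9, 1983: 30 days (September has 30).
Oct 9, 1983 → Nov 9, 1983: 31 days (October has 31).
Nov 9, 1983 → Dec 9, 1983: 30 days (November has 30).
Dec 9, 1983 → Jan 9, 1984: 31 days (December has 31).
Jan 9, 1984 → Feb 9, 1984: 31 days (January has 31).
Feb 9, 1984 → Mar 9, 1984: 29 days (February has 29).
Mar 9, 1984 → Apr 9, 1984: 31 days (March has 31).
Apr 9, 1984 → May 9, 1984: 30 days (April has 30).
May 9, 1984 → Jun 9, 1984: 31 days (May has 31).
Jun 9, 1984 → Jul 9, 1984: 30 days (June has 30).
Jul 9, 1984 → Aug 4, 1984: 26 days.
Total: 6205 days.

6205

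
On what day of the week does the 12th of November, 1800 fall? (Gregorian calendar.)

Wednesday

Doomsday rule: the anchor day for the 1800s is Friday. For year 00: 0÷12 = 0 r 0, and 0÷4 = 0, so 0+0+0 = 0.
Friday + 0 ≡ Friday — that's 1800's doomsday.
In November the doomsday date is Nov 7.
Nov 12 is 5 days after Nov 7; 5 mod 7 = 5, so Friday + 5 = Wednesday.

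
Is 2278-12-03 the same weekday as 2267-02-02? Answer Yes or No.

No

From Feb 2, 2267 to Dec 3, 2278 is 4322 days.
4322 mod 7 = 3, so they are different weekdays.
(Feb 2, 2267 is a Saturday; Dec 3, 2278 is a Tuesday.)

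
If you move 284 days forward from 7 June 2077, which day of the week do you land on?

First find the weekday of Jun 7, 2077. Doomsday rule: the anchor day for the 2000s is Tuesday. For year 77: 77÷12 = 6 r 5, and 5÷4 = 1, so 6+5+1 = 12.
Tuesday + 12 ≡ Sunday — that's 2077's doomsday.
In June the doomsday date is Jun 6.
Jun 7 is 1 day after Jun 6; 1 mod 7 = 1, so Sunday + 1 = Monday.
284 mod 7 = 4, so 284 days after a Monday is Monday + 4 = Friday.

Friday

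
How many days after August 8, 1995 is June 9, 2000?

1767

Aug 8, 1995 → Aug 8, 1996: 366 days (Feb 29, 1996 is in that span).
Aug 8, 1996 → Aug 8, 1997: 365 days.
Aug 8, 1997 → Aug 8, 1998: 365 days.
Aug 8, 1998 → Aug 8, 1999: 365 days.
Aug 8, 1999 → Sep 8, 1999: 31 days (August has 31).
Sep 8, 1999 → Oct 8, 1999: 30 days (September has 30).
Oct 8, 1999 → Nov 8, 1999: 31 days (October has 31).
Nov 8, 1999 → Dec 8, 1999: 30 days (November has 30).
Dec 8, 1999 → Jan 8, 2000: 31 days (December has 31).
Jan 8, 2000 → Feb 8, 2000: 31 days (January has 31).
Feb 8, 2000 → Mar 8, 2000: 29 days (February has 29).
Mar 8, 2000 → Apr 8, 2000: 31 days (March has 31).
Apr 8, 2000 → May 8, 2000: 30 days (April has 30).
May 8, 2000 → Jun 8, 2000: 31 days (May has 31).
Jun 8, 2000 → Jun 9, 2000: 1 days.
Total: 1767 days.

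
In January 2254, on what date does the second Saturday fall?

January 14, 2254

January 1, 2254 is a Sunday.
The first Saturday is therefore January 7 (6 days later).
The second Saturday is 7 + 1×7 = January 14.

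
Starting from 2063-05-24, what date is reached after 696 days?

+366 (one year; includes Feb 29, 2064) → May 24, 2064 (330 left).
May has 31 days: +8 → Jun 1, 2064 (322 left).
Jun has 30 days: +30 → Jul 1, 2064 (292 left).
Jul has 31 days: +31 → Aug 1, 2064 (261 left).
Aug has 31 days: +31 → Sep 1, 2064 (230 left).
Sep has 30 days: +30 → Oct 1, 2064 (200 left).
Oct has 31 days: +31 → Nov 1, 2064 (169 left).
Nov has 30 days: +30 → Dec 1, 2064 (139 left).
Dec has 31 days: +31 → Jan 1, 2065 (108 left).
Jan has 31 days: +31 → Feb 1, 2065 (77 left).
Feb has 28 days: +28 → Mar 1, 2065 (49 left).
Mar has 31 days: +31 → Apr 1, 2065 (18 left).
+18 → Apr 19, 2065.

April 19, 2065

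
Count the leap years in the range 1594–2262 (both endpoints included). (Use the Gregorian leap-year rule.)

Multiples of 4 in [1594,2262]: 167.
Of those, multiples of 100: 7 (not leap unless ÷400).
Multiples of 400: 2.
Leap years = 167 − 7 + 2 = 162.

162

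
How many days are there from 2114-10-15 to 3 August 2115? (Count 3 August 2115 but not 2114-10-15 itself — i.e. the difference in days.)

292

Oct 15, 2114 → Nov 15, 2114: 31 days (October has 31).
Nov 15, 2114 → Dec 15, 2114: 30 days (November has 30).
Dec 15, 2114 → Jan 15, 2115: 31 days (December has 31).
Jan 15, 2115 → Feb 15, 2115: 31 days (January has 31).
Feb 15, 2115 → Mar 15, 2115: 28 days (February has 28).
Mar 15, 2115 → Apr 15, 2115: 31 days (March has 31).
Apr 15, 2115 → May 15, 2115: 30 days (April has 30).
May 15, 2115 → Jun 15, 2115: 31 days (May has 31).
Jun 15, 2115 → Jul 15, 2115: 30 days (June has 30).
Jul 15, 2115 → Aug 3, 2115: 19 days.
Total: 292 days.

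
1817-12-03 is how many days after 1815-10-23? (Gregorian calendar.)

Oct 23, 1815 → Oct 23, 1816: 366 days (Feb 29, 1816 is in that span).
Oct 23, 1816 → Oct 23, 1817: 365 days.
Oct 23, 1817 → Nov 23, 1817: 31 days (October has 31).
Nov 23, 1817 → Dec 3, 1817: 10 days.
Total: 772 days.

772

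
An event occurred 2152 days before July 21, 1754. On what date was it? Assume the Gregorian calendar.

August 29, 1748

−365 (one year) → Jul 21, 1753 (1787 left).
−365 (one year) → Jul 21, 1752 (1422 left).
−366 (one year; includes Feb 29, 1752) → Jul 21, 1751 (1056 left).
−365 (one year) → Jul 21, 1750 (691 left).
−365 (one year) → Jul 21, 1749 (326 left).
−21 → Jun 30, 1749 (end of Jun, 30 days; 305 left).
−30 → May 31, 1749 (end of May, 31 days; 275 left).
−31 → Apr 30, 1749 (end of Apr, 30 days; 244 left).
−30 → Mar 31, 1749 (end of Mar, 31 days; 214 left).
−31 → Feb 28, 1749 (end of Feb, 28 days; 183 left).
−28 → Jan 31, 1749 (end of Jan, 31 days; 155 left).
−31 → Dec 31, 1748 (end of Dec, 31 days; 124 left).
−31 → Nov 30, 1748 (end of Nov, 30 days; 93 left).
−30 → Oct 31, 1748 (end of Oct, 31 days; 63 left).
−31 → Sep 30, 1748 (end of Sep, 30 days; 32 left).
−30 → Aug 31, 1748 (end of Aug, 31 days; 2 left).
−2 → Aug 29, 1748.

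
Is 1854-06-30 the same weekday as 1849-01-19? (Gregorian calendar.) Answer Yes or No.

Yes

From Jan 19, 1849 to Jun 30, 1854 is 1988 days.
1988 mod 7 = 0, so they are the same weekday.
(Jan 19, 1849 is a Friday; Jun 30, 1854 is a Friday.)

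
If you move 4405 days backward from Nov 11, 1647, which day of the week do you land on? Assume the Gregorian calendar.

First find the weekday of Nov 11, 1647. Doomsday rule: the anchor day for the 1600s is Tuesday. For year 47: 47÷12 = 3 r 11, and 11÷4 = 2, so 3+11+2 = 16.
Tuesday + 16 ≡ Thursday — that's 1647's doomsday.
In November the doomsday date is Nov 7.
Nov 11 is 4 days after Nov 7; 4 mod 7 = 4, so Thursday + 4 = Monday.
4405 mod 7 = 2, so 4405 days before a Monday is Monday − 2 = Saturday.

Saturday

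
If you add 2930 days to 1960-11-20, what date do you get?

November 28, 1968

+365 (one year) → Nov 20, 1961 (2565 left).
+365 (one year) → Nov 20, 1962 (2200 left).
+365 (one year) → Nov 20, 1963 (1835 left).
+366 (one year; includes Feb 29, 1964) → Nov 20, 1964 (1469 left).
+365 (one year) → Nov 20, 1965 (1104 left).
+365 (one year) → Nov 20, 1966 (739 left).
+365 (one year) → Nov 20, 1967 (374 left).
Nov has 30 days: +11 → Dec 1, 1967 (363 left).
Dec has 31 days: +31 → Jan 1, 1968 (332 left).
Jan has 31 days: +31 → Feb 1, 1968 (301 left).
Feb has 29 days: +29 → Mar 1, 1968 (272 left).
Mar has 31 days: +31 → Apr 1, 1968 (241 left).
Apr has 30 days: +30 → May 1, 1968 (211 left).
May has 31 days: +31 → Jun 1, 1968 (180 left).
Jun has 30 days: +30 → Jul 1, 1968 (150 left).
Jul has 31 days: +31 → Aug 1, 1968 (119 left).
Aug has 31 days: +31 → Sep 1, 1968 (88 left).
Sep has 30 days: +30 → Oct 1, 1968 (58 left).
Oct has 31 days: +31 → Nov 1, 1968 (27 left).
+27 → Nov 28, 1968.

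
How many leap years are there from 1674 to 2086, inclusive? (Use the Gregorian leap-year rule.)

Multiples of 4 in [1674,2086]: 103.
Of those, multiples of 100: 4 (not leap unless ÷400).
Multiples of 400: 1.
Leap years = 103 − 4 + 1 = 100.

100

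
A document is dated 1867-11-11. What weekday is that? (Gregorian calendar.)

Monday

January 1, 1867 is a Tuesday.
Jan 1, 1867 → Feb 1, 1867: 31 days (January has 31).
Feb 1, 1867 → Mar 1, 1867: 28 days (February has 28).
Mar 1, 1867 → Apr 1, 1867: 31 days (March has 31).
Apr 1, 1867 → May 1, 1867: 30 days (April has 30).
May 1, 1867 → Jun 1, 1867: 31 days (May has 31).
Jun 1, 1867 → Jul 1, 1867: 30 days (June has 30).
Jul 1, 1867 → Aug 1, 1867: 31 days (July has 31).
Aug 1, 1867 → Sep 1, 1867: 31 days (August has 31).
Sep 1, 1867 → Oct 1, 1867: 30 days (September has 30).
Oct 1, 1867 → Nov 1, 1867: 31 days (October has 31).
Nov 1, 1867 → Nov 11, 1867: 10 days.
Total: 314 days.
314 mod 7 = 6, so Tuesday + 6 = Monday.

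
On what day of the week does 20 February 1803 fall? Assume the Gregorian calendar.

Sunday

Doomsday rule: the anchor day for the 1800s is Friday. For year 03: 3÷12 = 0 r 3, and 3÷4 = 0, so 0+3+0 = 3.
Friday + 3 ≡ Monday — that's 1803's doomsday.
In February the doomsday date is Feb 28 (1803 is not a leap year).
Feb 20 is 8 days before Feb 28; 8 mod 7 = 1, so Monday − 1 = Sunday.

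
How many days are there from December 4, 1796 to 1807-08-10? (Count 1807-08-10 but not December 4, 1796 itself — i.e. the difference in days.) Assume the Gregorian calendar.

Dec 4, 1796 → Dec 4, 1797: 365 days.
Dec 4, 1797 → Dec 4, 1798: 365 days.
Dec 4, 1798 → Dec 4, 1799: 365 days.
Dec 4, 1799 → Dec 4, 1800: 365 days.
Dec 4, 1800 → Dec 4, 1801: 365 days.
Dec 4, 1801 → Dec 4, 1802: 365 days.
Dec 4, 1802 → Dec 4, 1803: 365 days.
Dec 4, 1803 → Dec 4, 1804: 366 days (Feb 29, 1804 is in that span).
Dec 4, 1804 → Dec 4, 1805: 365 days.
Dec 4, 1805 → Dec 4, 1806: 365 days.
Dec 4, 1806 → Jan 4, 1807: 31 days (December has 31).
Jan 4, 1807 → Feb 4, 1807: 31 days (January has 31).
Feb 4, 1807 → Mar 4, 1807: 28 days (February has 28).
Mar 4, 1807 → Apr 4, 1807: 31 days (March has 31).
Apr 4, 1807 → May 4, 1807: 30 days (April has 30).
May 4, 1807 → Jun 4, 1807: 31 days (May has 31).
Jun 4, 1807 → Jul 4, 1807: 30 days (June has 30).
Jul 4, 1807 → Aug 4, 1807: 31 days (July has 31).
Aug 4, 1807 → Aug 10, 1807: 6 days.
Total: 3900 days.

3900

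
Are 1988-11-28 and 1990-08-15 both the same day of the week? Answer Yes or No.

From Nov 28, 1988 to Aug 15, 1990 is 625 days.
625 mod 7 = 2, so they are different weekdays.
(Nov 28, 1988 is a Monday; Aug 15, 1990 is a Wednesday.)

No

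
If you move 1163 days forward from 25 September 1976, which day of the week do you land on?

Sunday

Sep 25, 1976 is a Saturday.
1163 mod 7 = 1, so 1163 days after a Saturday is Saturday + 1 = Sunday.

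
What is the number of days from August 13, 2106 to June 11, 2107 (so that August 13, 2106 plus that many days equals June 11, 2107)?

302

Aug 13, 2106 → Sep 13, 2106: 31 days (August has 31).
Sep 13, 2106 → Oct 13, 2106: 30 days (September has 30).
Oct 13, 2106 → Nov 13, 2106: 31 days (October has 31).
Nov 13, 2106 → Dec 13, 2106: 30 days (November has 30).
Dec 13, 2106 → Jan 13, 2107: 31 days (December has 31).
Jan 13, 2107 → Feb 13, 2107: 31 days (January has 31).
Feb 13, 2107 → Mar 13, 2107: 28 days (February has 28).
Mar 13, 2107 → Apr 13, 2107: 31 days (March has 31).
Apr 13, 2107 → May 13, 2107: 30 days (April has 30).
May 13, 2107 → Jun 11, 2107: 29 days.
Total: 302 days.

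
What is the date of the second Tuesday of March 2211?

March 1, 2211 is a Friday.
The first Tuesday is therefore March 5 (4 days later).
The second Tuesday is 5 + 1×7 = March 12.

March 12, 2211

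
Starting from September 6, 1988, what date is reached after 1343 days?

May 11, 1992

+365 (one year) → Sep 6, 1989 (978 left).
+365 (one year) → Sep 6, 1990 (613 left).
+365 (one year) → Sep 6, 1991 (248 left).
Sep has 30 days: +25 → Oct 1, 1991 (223 left).
Oct has 31 days: +31 → Nov 1, 1991 (192 left).
Nov has 30 days: +30 → Dec 1, 1991 (162 left).
Dec has 31 days: +31 → Jan 1, 1992 (131 left).
Jan has 31 days: +31 → Feb 1, 1992 (100 left).
Feb has 29 days: +29 → Mar 1, 1992 (71 left).
Mar has 31 days: +31 → Apr 1, 1992 (40 left).
Apr has 30 days: +30 → May 1, 1992 (10 left).
+10 → May 11, 1992.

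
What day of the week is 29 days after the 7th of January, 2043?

Thursday

First find the weekday of Jan 7, 2043. Doomsday rule: the anchor day for the 2000s is Tuesday. For year 43: 43÷12 = 3 r 7, and 7÷4 = 1, so 3+7+1 = 11.
Tuesday + 11 ≡ Saturday — that's 2043's doomsday.
In January the doomsday date is Jan 3 (2043 is not a leap year).
Jan 7 is 4 days after Jan 3; 4 mod 7 = 4, so Saturday + 4 = Wednesday.
29 mod 7 = 1, so 29 days after a Wednesday is Wednesday + 1 = Thursday.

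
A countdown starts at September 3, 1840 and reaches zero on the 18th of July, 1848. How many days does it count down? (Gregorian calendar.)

2875

Sep 3, 1840 → Sep 3, 1841: 365 days.
Sep 3, 1841 → Sep 3, 1842: 365 days.
Sep 3, 1842 → Sep 3, 1843: 365 days.
Sep 3, 1843 → Sep 3, 1844: 366 days (Feb 29, 1844 is in that span).
Sep 3, 1844 → Sep 3, 1845: 365 days.
Sep 3, 1845 → Sep 3, 1846: 365 days.
Sep 3, 1846 → Sep 3, 1847: 365 days.
Sep 3, 1847 → Oct 3, 1847: 30 days (September has 30).
Oct 3, 1847 → Nov 3, 1847: 31 days (October has 31).
Nov 3, 1847 → Dec 3, 1847: 30 days (November has 30).
Dec 3, 1847 → Jan 3, 1848: 31 days (December has 31).
Jan 3, 1848 → Feb 3, 1848: 31 days (January has 31).
Feb 3, 1848 → Mar 3, 1848: 29 days (February has 29).
Mar 3, 1848 → Apr 3, 1848: 31 days (March has 31).
Apr 3, 1848 → May 3, 1848: 30 days (April has 30).
May 3, 1848 → Jun 3, 1848: 31 days (May has 31).
Jun 3, 1848 → Jul 3, 1848: 30 days (June has 30).
Jul 3, 1848 → Jul 18, 1848: 15 days.
Total: 2875 days.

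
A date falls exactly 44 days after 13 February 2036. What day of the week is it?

First find the weekday of Feb 13, 2036. Doomsday rule: the anchor day for the 2000s is Tuesday. For year 36: 36÷12 = 3 r 0, and 0÷4 = 0, so 3+0+0 = 3.
Tuesday + 3 ≡ Friday — that's 2036's doomsday.
In February the doomsday date is Feb 29 (2036 is a leap year (divisible by 4)).
Feb 13 is 16 days before Feb 29; 16 mod 7 = 2, so Friday − 2 = Wednesday.
44 mod 7 = 2, so 44 days after a Wednesday is Wednesday + 2 = Friday.

Friday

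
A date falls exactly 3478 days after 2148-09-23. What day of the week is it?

Sunday

Sep 23, 2148 is a Monday.
3478 mod 7 = 6, so 3478 days after a Monday is Monday + 6 = Sunday.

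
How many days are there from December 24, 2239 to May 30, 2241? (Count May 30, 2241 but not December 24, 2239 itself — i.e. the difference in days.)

523

Dec 24, 2239 → Dec 24, 2240: 366 days (Feb 29, 2240 is in that span).
Dec 24, 2240 → Jan 24, 2241: 31 days (December has 31).
Jan 24, 2241 → Feb 24, 2241: 31 days (January has 31).
Feb 24, 2241 → Mar 24, 2241: 28 days (February has 28).
Mar 24, 2241 → Apr 24, 2241: 31 days (March has 31).
Apr 24, 2241 → May 24, 2241: 30 days (April has 30).
May 24, 2241 → May 30, 2241: 6 days.
Total: 523 days.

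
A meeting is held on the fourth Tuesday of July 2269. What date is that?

July 27, 2269

July 1, 2269 is a Thursday.
The first Tuesday is therefore July 6 (5 days later).
The fourth Tuesday is 6 + 3×7 = July 27.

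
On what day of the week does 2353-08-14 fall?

Friday

Doomsday rule: the anchor day for the 2300s is Wednesday. For year 53: 53÷12 = 4 r 5, and 5÷4 = 1, so 4+5+1 = 10.
Wednesday + 10 ≡ Saturday — that's 2353's doomsday.
In August the doomsday date is Aug 8.
Aug 14 is 6 days after Aug 8; 6 mod 7 = 6, so Saturday + 6 = Friday.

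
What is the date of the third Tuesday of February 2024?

February 1, 2024 is a Thursday.
The first Tuesday is therefore February 6 (5 days later).
The third Tuesday is 6 + 2×7 = February 20.

February 20, 2024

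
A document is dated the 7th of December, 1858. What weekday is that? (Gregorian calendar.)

Doomsday rule: the anchor day for the 1800s is Friday. For year 58: 58÷12 = 4 r 10, and 10÷4 = 2, so 4+10+2 = 16.
Friday + 16 ≡ Sunday — that's 1858's doomsday.
In December the doomsday date is Dec 12.
Dec 7 is 5 days before Dec 12; 5 mod 7 = 5, so Sunday − 5 = Tuesday.

Tuesday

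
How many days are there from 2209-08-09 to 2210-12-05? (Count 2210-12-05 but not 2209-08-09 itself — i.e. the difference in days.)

Aug 9, 2209 → Aug 9, 2210: 365 days.
Aug 9, 2210 → Sep 9, 2210: 31 days (August has 31).
Sep 9, 2210 → Oct 9, 2210: 30 days (September has 30).
Oct 9, 2210 → Nov 9, 2210: 31 days (October has 31).
Nov 9, 2210 → Dec 5, 2210: 26 days.
Total: 483 days.

483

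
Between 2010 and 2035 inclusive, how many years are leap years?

6

Multiples of 4 in [2010,2035]: 6.
Of those, multiples of 100: 0 (not leap unless ÷400).
Multiples of 400: 0.
Leap years = 6 − 0 + 0 = 6.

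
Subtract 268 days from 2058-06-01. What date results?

September 6, 2057

−1 → May 31, 2058 (end of May, 31 days; 267 left).
−31 → Apr 30, 2058 (end of Apr, 30 days; 236 left).
−30 → Mar 31, 2058 (end of Mar, 31 days; 206 left).
−31 → Feb 28, 2058 (end of Feb, 28 days; 175 left).
−28 → Jan 31, 2058 (end of Jan, 31 days; 147 left).
−31 → Dec 31, 2057 (end of Dec, 31 days; 116 left).
−31 → Nov 30, 2057 (end of Nov, 30 days; 85 left).
−30 → Oct 31, 2057 (end of Oct, 31 days; 55 left).
−31 → Sep 30, 2057 (end of Sep, 30 days; 24 left).
−24 → Sep 6, 2057.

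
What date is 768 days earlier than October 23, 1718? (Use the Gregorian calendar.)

−365 (one year) → Oct 23, 1717 (403 left).
−365 (one year) → Oct 23, 1716 (38 left).
−23 → Sep 30, 1716 (end of Sep, 30 days; 15 left).
−15 → Sep 15, 1716.

September 15, 1716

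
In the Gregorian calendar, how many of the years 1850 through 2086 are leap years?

Multiples of 4 in [1850,2086]: 59.
Of those, multiples of 100: 2 (not leap unless ÷400).
Multiples of 400: 1.
Leap years = 59 − 2 + 1 = 58.

58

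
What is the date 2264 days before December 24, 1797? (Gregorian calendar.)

−365 (one year) → Dec 24, 1796 (1899 left).
−366 (one year; includes Feb 29, 1796) → Dec 24, 1795 (1533 left).
−365 (one year) → Dec 24, 1794 (1168 left).
−365 (one year) → Dec 24, 1793 (803 left).
−365 (one year) → Dec 24, 1792 (438 left).
−366 (one year; includes Feb 29, 1792) → Dec 24, 1791 (72 left).
−24 → Nov 30, 1791 (end of Nov, 30 days; 48 left).
−30 → Oct 31, 1791 (end of Oct, 31 days; 18 left).
−18 → Oct 13, 1791.

October 13, 1791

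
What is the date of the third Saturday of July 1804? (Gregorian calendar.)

July 21, 1804

July 1, 1804 is a Sunday.
The first Saturday is therefore July 7 (6 days later).
The third Saturday is 7 + 2×7 = July 21.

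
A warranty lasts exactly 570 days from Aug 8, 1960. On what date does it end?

March 1, 1962

+365 (one year) → Aug 8, 1961 (205 left).
Aug has 31 days: +24 → Sep 1, 1961 (181 left).
Sep has 30 days: +30 → Oct 1, 1961 (151 left).
Oct has 31 days: +31 → Nov 1, 1961 (120 left).
Nov has 30 days: +30 → Dec 1, 1961 (90 left).
Dec has 31 days: +31 → Jan 1, 1962 (59 left).
Jan has 31 days: +31 → Feb 1, 1962 (28 left).
Feb has 28 days: +28 → Mar 1, 1962 (0 left).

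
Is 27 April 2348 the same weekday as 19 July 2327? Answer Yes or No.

Yes

From Jul 19, 2327 to Apr 27, 2348 is 7588 days.
7588 mod 7 = 0, so they are the same weekday.
(Jul 19, 2327 is a Tuesday; Apr 27, 2348 is a Tuesday.)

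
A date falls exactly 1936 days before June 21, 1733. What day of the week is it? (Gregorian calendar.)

Jun 21, 1733 is a Sunday.
1936 mod 7 = 4, so 1936 days before a Sunday is Sunday − 4 = Wednesday.

Wednesday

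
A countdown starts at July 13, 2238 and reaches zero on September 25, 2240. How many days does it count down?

Jul 13, 2238 → Jul 13, 2239: 365 days.
Jul 13, 2239 → Jul 13, 2240: 366 days (Feb 29, 2240 is in that span).
Jul 13, 2240 → Aug 13, 2240: 31 days (July has 31).
Aug 13, 2240 → Sep 13, 2240: 31 days (August has 31).
Sep 13, 2240 → Sep 25, 2240: 12 days.
Total: 805 days.

805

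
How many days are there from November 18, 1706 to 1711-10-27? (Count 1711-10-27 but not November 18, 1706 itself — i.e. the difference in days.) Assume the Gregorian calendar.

Nov 18, 1706 → Nov 18, 1707: 365 days.
Nov 18, 1707 → Nov 18, 1708: 366 days (Feb 29, 1708 is in that span).
Nov 18, 1708 → Nov 18, 1709: 365 days.
Nov 18, 1709 → Nov 18, 1710: 365 days.
Nov 18, 1710 → Dec 18, 1710: 30 days (November has 30).
Dec 18, 1710 → Jan 18, 1711: 31 days (December has 31).
Jan 18, 1711 → Feb 18, 1711: 31 days (January has 31).
Feb 18, 1711 → Mar 18, 1711: 28 days (February has 28).
Mar 18, 1711 → Apr 18, 1711: 31 days (March has 31).
Apr 18, 1711 → May 18, 1711: 30 days (April has 30).
May 18, 1711 → Jun 18, 1711: 31 days (May has 31).
Jun 18, 1711 → Jul 18, 1711: 30 days (June has 30).
Jul 18, 1711 → Aug 18, 1711: 31 days (July has 31).
Aug 18, 1711 → Sep 18, 1711: 31 days (August has 31).
Sep 18, 1711 → Oct 18, 1711: 30 days (September has 30).
Oct 18, 1711 → Oct 27, 1711: 9 days.
Total: 1804 days.

1804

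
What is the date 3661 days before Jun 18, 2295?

−365 (one year) → Jun 18, 2294 (3296 left).
−365 (one year) → Jun 18, 2293 (2931 left).
−365 (one year) → Jun 18, 2292 (2566 left).
−366 (one year; includes Feb 29, 2292) → Jun 18, 2291 (2200 left).
−365 (one year) → Jun 18, 2290 (1835 left).
−365 (one year) → Jun 18, 2289 (1470 left).
−365 (one year) → Jun 18, 2288 (1105 left).
−366 (one year; includes Feb 29, 2288) → Jun 18, 2287 (739 left).
−365 (one year) → Jun 18, 2286 (374 left).
−18 → May 31, 2286 (end of May, 31 days; 356 left).
−31 → Apr 30, 2286 (end of Apr, 30 days; 325 left).
−30 → Mar 31, 2286 (end of Mar, 31 days; 295 left).
−31 → Feb 28, 2286 (end of Feb, 28 days; 264 left).
−28 → Jan 31, 2286 (end of Jan, 31 days; 236 left).
−31 → Dec 31, 2285 (end of Dec, 31 days; 205 left).
−31 → Nov 30, 2285 (end of Nov, 30 days; 174 left).
−30 → Oct 31, 2285 (end of Oct, 31 days; 144 left).
−31 → Sep 30, 2285 (end of Sep, 30 days; 113 left).
−30 → Aug 31, 2285 (end of Aug, 31 days; 83 left).
−31 → Jul 31, 2285 (end of Jul, 31 days; 52 left).
−31 → Jun 30, 2285 (end of Jun, 30 days; 21 left).
−21 → Jun 9, 2285.

June 9, 2285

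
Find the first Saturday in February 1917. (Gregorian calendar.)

February 1, 1917 is a Thursday.
The first Saturday is therefore February 3 (2 days later).

February 3, 1917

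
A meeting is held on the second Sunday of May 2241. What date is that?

May 9, 2241

May 1, 2241 is a Saturday.
The first Sunday is therefore May 2 (1 days later).
The second Sunday is 2 + 1×7 = May 9.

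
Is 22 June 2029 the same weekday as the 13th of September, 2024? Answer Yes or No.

From Sep 13, 2024 to Jun 22, 2029 is 1743 days.
1743 mod 7 = 0, so they are the same weekday.
(Sep 13, 2024 is a Friday; Jun 22, 2029 is a Friday.)

Yes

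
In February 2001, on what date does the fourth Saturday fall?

February 24, 2001

February 1, 2001 is a Thursday.
The first Saturday is therefore February 3 (2 days later).
The fourth Saturday is 3 + 3×7 = February 24.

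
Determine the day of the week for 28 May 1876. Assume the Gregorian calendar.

Doomsday rule: the anchor day for the 1800s is Friday. For year 76: 76÷12 = 6 r 4, and 4÷4 = 1, so 6+4+1 = 11.
Friday + 11 ≡ Tuesday — that's 1876's doomsday.
In May the doomsday date is May 9.
May 28 is 19 days after May 9; 19 mod 7 = 5, so Tuesday + 5 = Sunday.

Sunday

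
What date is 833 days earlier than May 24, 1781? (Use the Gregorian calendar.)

February 11, 1779

−365 (one year) → May 24, 1780 (468 left).
−366 (one year; includes Feb 29, 1780) → May 24, 1779 (102 left).
−24 → Apr 30, 1779 (end of Apr, 30 days; 78 left).
−30 → Mar 31, 1779 (end of Mar, 31 days; 48 left).
−31 → Feb 28, 1779 (end of Feb, 28 days; 17 left).
−17 → Feb 11, 1779.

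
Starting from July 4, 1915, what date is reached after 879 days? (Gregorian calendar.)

November 29, 1917

+366 (one year; includes Feb 29, 1916) → Jul 4, 1916 (513 left).
+365 (one year) → Jul 4, 1917 (148 left).
Jul has 31 days: +28 → Aug 1, 1917 (120 left).
Aug has 31 days: +31 → Sep 1, 1917 (89 left).
Sep has 30 days: +30 → Oct 1, 1917 (59 left).
Oct has 31 days: +31 → Nov 1, 1917 (28 left).
+28 → Nov 29, 1917.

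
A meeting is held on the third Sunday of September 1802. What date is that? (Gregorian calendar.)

September 1, 1802 is a Wednesday.
The first Sunday is therefore September 5 (4 days later).
The third Sunday is 5 + 2×7 = September 19.

September 19, 1802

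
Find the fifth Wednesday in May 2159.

May 30, 2159

May 1, 2159 is a Tuesday.
The first Wednesday is therefore May 2 (1 days later).
The fifth Wednesday is 2 + 4×7 = May 30.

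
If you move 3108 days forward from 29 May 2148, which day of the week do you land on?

May 29, 2148 is a Wednesday.
3108 mod 7 = 0, so 3108 days after a Wednesday is Wednesday + 0 = Wednesday.

Wednesday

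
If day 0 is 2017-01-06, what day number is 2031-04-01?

Jan 6, 2017 → Jan 6, 2018: 365 days.
Jan 6, 2018 → Jan 6, 2019: 365 days.
Jan 6, 2019 → Jan 6, 2020: 365 days.
Jan 6, 2020 → Jan 6, 2021: 366 days (Feb 29, 2020 is in that span).
Jan 6, 2021 → Jan 6, 2022: 365 days.
Jan 6, 2022 → Jan 6, 2023: 365 days.
Jan 6, 2023 → Jan 6, 2024: 365 days.
Jan 6, 2024 → Jan 6, 2025: 366 days (Feb 29, 2024 is in that span).
Jan 6, 2025 → Jan 6, 2026: 365 days.
Jan 6, 2026 → Jan 6, 2027: 365 days.
Jan 6, 2027 → Jan 6, 2028: 365 days.
Jan 6, 2028 → Jan 6, 2029: 366 days (Feb 29, 2028 is in that span).
Jan 6, 2029 → Jan 6, 2030: 365 days.
Jan 6, 2030 → Jan 6, 2031: 365 days.
Jan 6, 2031 → Feb 6, 2031: 31 days (January has 31).
Feb 6, 2031 → Mar 6, 2031: 28 days (February has 28).
Mar 6, 2031 → Apr 1, 2031: 26 days.
Total: 5198 days.

5198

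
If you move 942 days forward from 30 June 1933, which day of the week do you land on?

Jun 30, 1933 is a Friday.
942 mod 7 = 4, so 942 days after a Friday is Friday + 4 = Tuesday.

Tuesday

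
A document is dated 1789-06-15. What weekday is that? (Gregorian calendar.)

Doomsday rule: the anchor day for the 1700s is Sunday. For year 89: 89÷12 = 7 r 5, and 5÷4 = 1, so 7+5+1 = 13.
Sunday + 13 ≡ Saturday — that's 1789's doomsday.
In June the doomsday date is Jun 6.
Jun 15 is 9 days after Jun 6; 9 mod 7 = 2, so Saturday + 2 = Monday.

Monday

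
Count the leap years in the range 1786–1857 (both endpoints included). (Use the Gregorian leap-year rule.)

Multiples of 4 in [1786,1857]: 18.
Of those, multiples of 100: 1 (not leap unless ÷400).
Multiples of 400: 0.
Leap years = 18 − 1 + 0 = 17.

17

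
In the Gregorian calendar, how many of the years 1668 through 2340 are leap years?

163

Multiples of 4 in [1668,2340]: 169.
Of those, multiples of 100: 7 (not leap unless ÷400).
Multiples of 400: 1.
Leap years = 169 − 7 + 1 = 163.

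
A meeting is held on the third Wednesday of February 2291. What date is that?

February 1, 2291 is a Sunday.
The first Wednesday is therefore February 4 (3 days later).
The third Wednesday is 4 + 2×7 = February 18.

February 18, 2291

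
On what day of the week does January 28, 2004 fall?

Doomsday rule: the anchor day for the 2000s is Tuesday. For year 04: 4÷12 = 0 r 4, and 4÷4 = 1, so 0+4+1 = 5.
Tuesday + 5 ≡ Sunday — that's 2004's doomsday.
In January the doomsday date is Jan 4 (2004 is a leap year (divisible by 4)).
Jan 28 is 24 days after Jan 4; 24 mod 7 = 3, so Sunday + 3 = Wednesday.

Wednesday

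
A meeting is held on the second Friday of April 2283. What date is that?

April 1, 2283 is a Sunday.
The first Friday is therefore April 6 (5 days later).
The second Friday is 6 + 1×7 = April 13.

April 13, 2283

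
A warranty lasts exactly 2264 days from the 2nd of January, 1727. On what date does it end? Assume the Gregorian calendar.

March 15, 1733

+365 (one year) → Jan 2, 1728 (1899 left).
+366 (one year; includes Feb 29, 1728) → Jan 2, 1729 (1533 left).
+365 (one year) → Jan 2, 1730 (1168 left).
+365 (one year) → Jan 2, 1731 (803 left).
+365 (one year) → Jan 2, 1732 (438 left).
+366 (one year; includes Feb 29, 1732) → Jan 2, 1733 (72 left).
Jan has 31 days: +30 → Feb 1, 1733 (42 left).
Feb has 28 days: +28 → Mar 1, 1733 (14 left).
+14 → Mar 15, 1733.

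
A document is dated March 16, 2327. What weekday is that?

Doomsday rule: the anchor day for the 2300s is Wednesday. For year 27: 27÷12 = 2 r 3, and 3÷4 = 0, so 2+3+0 = 5.
Wednesday + 5 ≡ Monday — that's 2327's doomsday.
In March the doomsday date is Mar 14.
Mar 16 is 2 days after Mar 14; 2 mod 7 = 2, so Monday + 2 = Wednesday.

Wednesday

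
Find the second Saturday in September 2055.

September 1, 2055 is a Wednesday.
The first Saturday is therefore September 4 (3 days later).
The second Saturday is 4 + 1×7 = September 11.

September 11, 2055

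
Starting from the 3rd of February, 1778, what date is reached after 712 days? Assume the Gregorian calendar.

+365 (one year) → Feb 3, 1779 (347 left).
Feb has 28 days: +26 → Mar 1, 1779 (321 left).
Mar has 31 days: +31 → Apr 1, 1779 (290 left).
Apr has 30 days: +30 → May 1, 1779 (260 left).
May has 31 days: +31 → Jun 1, 1779 (229 left).
Jun has 30 days: +30 → Jul 1, 1779 (199 left).
Jul has 31 days: +31 → Aug 1, 1779 (168 left).
Aug has 31 days: +31 → Sep 1, 1779 (137 left).
Sep has 30 days: +30 → Oct 1, 1779 (107 left).
Oct has 31 days: +31 → Nov 1, 1779 (76 left).
Nov has 30 days: +30 → Dec 1, 1779 (46 left).
Dec has 31 days: +31 → Jan 1, 1780 (15 left).
+15 → Jan 16, 1780.

January 16, 1780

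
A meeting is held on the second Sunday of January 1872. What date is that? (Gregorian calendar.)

January 14, 1872

January 1, 1872 is a Monday.
The first Sunday is therefore January 7 (6 days later).
The second Sunday is 7 + 1×7 = January 14.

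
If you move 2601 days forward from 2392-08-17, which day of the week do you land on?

Aug 17, 2392 is a Monday.
2601 mod 7 = 4, so 2601 days after a Monday is Monday + 4 = Friday.

Friday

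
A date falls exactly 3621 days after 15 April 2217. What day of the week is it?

First find the weekday of Apr 15, 2217. Doomsday rule: the anchor day for the 2200s is Friday. For year 17: 17÷12 = 1 r 5, and 5÷4 = 1, so 1+5+1 = 7.
Friday + 7 ≡ Friday — that's 2217's doomsday.
In April the doomsday date is Apr 4.
Apr 15 is 11 days after Apr 4; 11 mod 7 = 4, so Friday + 4 = Tuesday.
3621 mod 7 = 2, so 3621 days after a Tuesday is Tuesday + 2 = Thursday.

Thursday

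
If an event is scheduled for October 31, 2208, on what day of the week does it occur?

Monday

Doomsday rule: the anchor day for the 2200s is Friday. For year 08: 8÷12 = 0 r 8, and 8÷4 = 2, so 0+8+2 = 10.
Friday + 10 ≡ Monday — that's 2208's doomsday.
In October the doomsday date is Oct 10.
Oct 31 is 21 days after Oct 10; 21 mod 7 = 0, so Monday + 0 = Monday.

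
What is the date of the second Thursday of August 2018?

August 1, 2018 is a Wednesday.
The first Thursday is therefore August 2 (1 days later).
The second Thursday is 2 + 1×7 = August 9.

August 9, 2018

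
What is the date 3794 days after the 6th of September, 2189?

January 26, 2200

+365 (one year) → Sep 6, 2190 (3429 left).
+365 (one year) → Sep 6, 2191 (3064 left).
+366 (one year; includes Feb 29, 2192) → Sep 6, 2192 (2698 left).
+365 (one year) → Sep 6, 2193 (2333 left).
+365 (one year) → Sep 6, 2194 (1968 left).
+365 (one year) → Sep 6, 2195 (1603 left).
+366 (one year; includes Feb 29, 2196) → Sep 6, 2196 (1237 left).
+365 (one year) → Sep 6, 2197 (872 left).
+365 (one year) → Sep 6, 2198 (507 left).
+365 (one year) → Sep 6, 2199 (142 left).
Sep has 30 days: +25 → Oct 1, 2199 (117 left).
Oct has 31 days: +31 → Nov 1, 2199 (86 left).
Nov has 30 days: +30 → Dec 1, 2199 (56 left).
Dec has 31 days: +31 → Jan 1, 2200 (25 left).
+25 → Jan 26, 2200.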